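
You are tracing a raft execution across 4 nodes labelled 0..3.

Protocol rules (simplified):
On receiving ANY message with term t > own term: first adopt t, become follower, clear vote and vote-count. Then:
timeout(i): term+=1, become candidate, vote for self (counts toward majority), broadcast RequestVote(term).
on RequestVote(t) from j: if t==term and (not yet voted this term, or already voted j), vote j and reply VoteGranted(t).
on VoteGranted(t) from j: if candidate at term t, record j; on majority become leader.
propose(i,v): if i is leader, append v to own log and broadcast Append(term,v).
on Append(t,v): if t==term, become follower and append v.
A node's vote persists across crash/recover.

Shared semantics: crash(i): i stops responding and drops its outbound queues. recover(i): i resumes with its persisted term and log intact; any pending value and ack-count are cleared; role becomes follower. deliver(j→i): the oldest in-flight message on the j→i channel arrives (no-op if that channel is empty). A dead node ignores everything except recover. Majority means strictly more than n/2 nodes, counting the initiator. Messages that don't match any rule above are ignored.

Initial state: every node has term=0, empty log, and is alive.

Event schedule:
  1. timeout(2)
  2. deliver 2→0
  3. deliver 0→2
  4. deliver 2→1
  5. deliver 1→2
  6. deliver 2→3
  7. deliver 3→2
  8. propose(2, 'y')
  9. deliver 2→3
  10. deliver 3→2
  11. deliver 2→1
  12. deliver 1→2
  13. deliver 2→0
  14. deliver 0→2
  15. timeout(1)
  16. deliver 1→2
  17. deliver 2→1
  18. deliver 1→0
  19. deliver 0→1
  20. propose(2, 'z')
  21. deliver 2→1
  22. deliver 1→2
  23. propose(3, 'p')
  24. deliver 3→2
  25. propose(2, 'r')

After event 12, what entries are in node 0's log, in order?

empty

e1 timeout(2): 2[cand,t=1,-]
e2 deliver 2→0: 0[foll,t=1,-]
e3 deliver 0→2: ·
e4 deliver 2→1: 1[foll,t=1,-]
e5 deliver 1→2: 2[lead,t=1,-]
e6 deliver 2→3: 3[foll,t=1,-]
e7 deliver 3→2: ·
e8 propose(2,'y'): 2[lead,t=1,y]
e9 deliver 2→3: 3[foll,t=1,y]
e10 deliver 3→2: ·
e11 deliver 2→1: 1[foll,t=1,y]
e12 deliver 1→2: ·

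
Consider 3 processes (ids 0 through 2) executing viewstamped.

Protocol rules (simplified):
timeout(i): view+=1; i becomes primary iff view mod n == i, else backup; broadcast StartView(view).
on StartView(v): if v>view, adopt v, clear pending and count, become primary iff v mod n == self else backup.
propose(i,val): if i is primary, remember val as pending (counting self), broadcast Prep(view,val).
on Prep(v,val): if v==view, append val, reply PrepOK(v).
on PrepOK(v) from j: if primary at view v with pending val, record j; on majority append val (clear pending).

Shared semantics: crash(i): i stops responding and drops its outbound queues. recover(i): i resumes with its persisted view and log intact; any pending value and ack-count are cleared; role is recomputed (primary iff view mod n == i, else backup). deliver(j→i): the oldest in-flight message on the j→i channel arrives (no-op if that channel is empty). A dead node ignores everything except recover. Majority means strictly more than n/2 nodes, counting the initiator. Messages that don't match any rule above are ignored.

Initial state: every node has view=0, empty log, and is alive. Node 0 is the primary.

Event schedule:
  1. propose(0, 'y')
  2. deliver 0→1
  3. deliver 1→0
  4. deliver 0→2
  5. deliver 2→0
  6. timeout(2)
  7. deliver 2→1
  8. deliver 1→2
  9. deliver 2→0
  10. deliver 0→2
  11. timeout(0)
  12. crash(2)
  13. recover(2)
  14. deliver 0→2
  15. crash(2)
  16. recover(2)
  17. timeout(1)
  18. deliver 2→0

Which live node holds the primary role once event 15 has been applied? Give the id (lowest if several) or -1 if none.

1

after 1 — propose(0,'y'): ·
after 2 — deliver 0→1: n1:back/v0/[y]
after 3 — deliver 1→0: n0:prim/v0/[y]
after 4 — deliver 0→2: n2:back/v0/[y]
after 5 — deliver 2→0: ·
after 6 — timeout(2): n2:back/v1/[y]
after 7 — deliver 2→1: n1:prim/v1/[y]
after 8 — deliver 1→2: ·
after 9 — deliver 2→0: n0:back/v1/[y]
after 10 — deliver 0→2: ·
after 11 — timeout(0): n0:back/v2/[y]
after 12 — crash(2): n2:✗back/v1/[y]
after 13 — recover(2): n2:back/v1/[y]
after 14 — deliver 0→2: n2:prim/v2/[y]
after 15 — crash(2): n2:✗prim/v2/[y]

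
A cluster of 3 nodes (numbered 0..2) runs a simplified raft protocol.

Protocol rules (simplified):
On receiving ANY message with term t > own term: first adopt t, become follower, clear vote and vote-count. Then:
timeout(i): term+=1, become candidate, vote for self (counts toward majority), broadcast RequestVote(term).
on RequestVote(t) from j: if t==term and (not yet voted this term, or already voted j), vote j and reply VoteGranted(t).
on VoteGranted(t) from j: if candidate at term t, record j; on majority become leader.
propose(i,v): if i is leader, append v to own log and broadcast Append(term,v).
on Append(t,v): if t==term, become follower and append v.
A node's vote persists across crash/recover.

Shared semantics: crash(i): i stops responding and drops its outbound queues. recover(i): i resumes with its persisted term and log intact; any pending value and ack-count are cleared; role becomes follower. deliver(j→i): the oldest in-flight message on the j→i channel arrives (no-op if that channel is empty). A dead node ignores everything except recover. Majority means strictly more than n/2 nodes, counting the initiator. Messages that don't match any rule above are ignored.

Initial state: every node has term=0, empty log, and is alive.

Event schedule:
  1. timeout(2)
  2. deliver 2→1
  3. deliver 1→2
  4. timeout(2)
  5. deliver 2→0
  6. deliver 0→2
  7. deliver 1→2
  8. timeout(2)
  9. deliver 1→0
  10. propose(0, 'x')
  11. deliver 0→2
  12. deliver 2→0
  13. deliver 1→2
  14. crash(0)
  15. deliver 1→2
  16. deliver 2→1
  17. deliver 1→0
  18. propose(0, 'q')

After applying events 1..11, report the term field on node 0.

1

after 1 — timeout(2): n2:cand/t1/[-]
after 2 — deliver 2→1: n1:foll/t1/[-]
after 3 — deliver 1→2: n2:lead/t1/[-]
after 4 — timeout(2): n2:cand/t2/[-]
after 5 — deliver 2→0: n0:foll/t1/[-]
after 6 — deliver 0→2: ·
after 7 — deliver 1→2: ·
after 8 — timeout(2): n2:cand/t3/[-]
after 9 — deliver 1→0: ·
after 10 — propose(0,'x'): ·
after 11 — deliver 0→2: ·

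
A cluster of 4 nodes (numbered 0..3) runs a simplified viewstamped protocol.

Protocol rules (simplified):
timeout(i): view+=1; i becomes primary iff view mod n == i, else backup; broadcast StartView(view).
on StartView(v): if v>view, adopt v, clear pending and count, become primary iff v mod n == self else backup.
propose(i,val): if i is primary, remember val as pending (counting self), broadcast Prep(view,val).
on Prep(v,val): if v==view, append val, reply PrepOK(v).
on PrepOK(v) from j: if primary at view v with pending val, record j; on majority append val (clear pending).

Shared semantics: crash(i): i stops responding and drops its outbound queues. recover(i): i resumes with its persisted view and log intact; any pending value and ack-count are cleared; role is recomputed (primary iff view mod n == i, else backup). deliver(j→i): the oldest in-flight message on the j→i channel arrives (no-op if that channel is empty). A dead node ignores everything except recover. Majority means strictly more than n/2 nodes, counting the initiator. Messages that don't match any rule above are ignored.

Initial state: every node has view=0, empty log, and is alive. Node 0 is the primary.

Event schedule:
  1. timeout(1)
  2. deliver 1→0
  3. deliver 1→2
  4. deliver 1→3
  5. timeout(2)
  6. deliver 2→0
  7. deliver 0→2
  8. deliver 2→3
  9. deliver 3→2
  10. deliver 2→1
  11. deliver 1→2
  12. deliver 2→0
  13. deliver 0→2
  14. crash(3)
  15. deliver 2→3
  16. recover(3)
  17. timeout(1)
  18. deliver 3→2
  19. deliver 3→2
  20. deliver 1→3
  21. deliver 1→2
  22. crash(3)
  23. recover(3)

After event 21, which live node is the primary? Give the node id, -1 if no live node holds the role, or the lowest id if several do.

3

[1] timeout(1) → N1(prim v1 [-])
[2] deliver 1→0 → N0(back v1 [-])
[3] deliver 1→2 → N2(back v1 [-])
[4] deliver 1→3 → N3(back v1 [-])
[5] timeout(2) → N2(prim v2 [-])
[6] deliver 2→0 → N0(back v2 [-])
[7] deliver 0→2 → ∅
[8] deliver 2→3 → N3(back v2 [-])
[9] deliver 3→2 → ∅
[10] deliver 2→1 → N1(back v2 [-])
[11] deliver 1→2 → ∅
[12] deliver 2→0 → ∅
[13] deliver 0→2 → ∅
[14] crash(3) → N3(✗back v2 [-])
[15] deliver 2→3 → ∅
[16] recover(3) → N3(back v2 [-])
[17] timeout(1) → N1(back v3 [-])
[18] deliver 3→2 → ∅
[19] deliver 3→2 → ∅
[20] deliver 1→3 → N3(prim v3 [-])
[21] deliver 1→2 → N2(back v3 [-])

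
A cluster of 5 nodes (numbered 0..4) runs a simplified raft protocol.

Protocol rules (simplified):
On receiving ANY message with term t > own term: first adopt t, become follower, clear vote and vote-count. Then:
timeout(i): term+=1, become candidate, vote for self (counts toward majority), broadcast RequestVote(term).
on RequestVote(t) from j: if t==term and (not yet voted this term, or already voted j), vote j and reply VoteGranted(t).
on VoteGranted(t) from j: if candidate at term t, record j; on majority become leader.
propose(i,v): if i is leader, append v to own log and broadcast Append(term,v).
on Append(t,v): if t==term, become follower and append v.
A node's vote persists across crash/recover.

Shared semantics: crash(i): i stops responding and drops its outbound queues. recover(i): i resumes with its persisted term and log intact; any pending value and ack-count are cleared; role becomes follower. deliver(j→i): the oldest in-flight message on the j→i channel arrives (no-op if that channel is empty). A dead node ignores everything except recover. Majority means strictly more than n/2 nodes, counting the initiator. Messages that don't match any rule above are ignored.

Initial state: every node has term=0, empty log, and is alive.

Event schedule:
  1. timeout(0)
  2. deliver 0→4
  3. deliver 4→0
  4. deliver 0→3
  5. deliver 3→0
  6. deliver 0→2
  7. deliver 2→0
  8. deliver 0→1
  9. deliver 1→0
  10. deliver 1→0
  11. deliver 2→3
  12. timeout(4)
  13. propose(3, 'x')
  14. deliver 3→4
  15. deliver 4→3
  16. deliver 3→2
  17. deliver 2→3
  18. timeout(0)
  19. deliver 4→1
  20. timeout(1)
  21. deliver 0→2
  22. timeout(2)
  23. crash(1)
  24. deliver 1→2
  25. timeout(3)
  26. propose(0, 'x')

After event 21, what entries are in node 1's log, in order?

empty

step 1 timeout(0): 0={cand,t=1,log=-}
step 2 deliver 0→4: 4={foll,t=1,log=-}
step 3 deliver 4→0: —
step 4 deliver 0→3: 3={foll,t=1,log=-}
step 5 deliver 3→0: 0={lead,t=1,log=-}
step 6 deliver 0→2: 2={foll,t=1,log=-}
step 7 deliver 2→0: —
step 8 deliver 0→1: 1={foll,t=1,log=-}
step 9 deliver 1→0: —
step 10 deliver 1→0: —
step 11 deliver 2→3: —
step 12 timeout(4): 4={cand,t=2,log=-}
step 13 propose(3,'x'): —
step 14 deliver 3→4: —
step 15 deliver 4→3: 3={foll,t=2,log=-}
step 16 deliver 3→2: —
step 17 deliver 2→3: —
step 18 timeout(0): 0={cand,t=2,log=-}
step 19 deliver 4→1: 1={foll,t=2,log=-}
step 20 timeout(1): 1={cand,t=3,log=-}
step 21 deliver 0→2: 2={foll,t=2,log=-}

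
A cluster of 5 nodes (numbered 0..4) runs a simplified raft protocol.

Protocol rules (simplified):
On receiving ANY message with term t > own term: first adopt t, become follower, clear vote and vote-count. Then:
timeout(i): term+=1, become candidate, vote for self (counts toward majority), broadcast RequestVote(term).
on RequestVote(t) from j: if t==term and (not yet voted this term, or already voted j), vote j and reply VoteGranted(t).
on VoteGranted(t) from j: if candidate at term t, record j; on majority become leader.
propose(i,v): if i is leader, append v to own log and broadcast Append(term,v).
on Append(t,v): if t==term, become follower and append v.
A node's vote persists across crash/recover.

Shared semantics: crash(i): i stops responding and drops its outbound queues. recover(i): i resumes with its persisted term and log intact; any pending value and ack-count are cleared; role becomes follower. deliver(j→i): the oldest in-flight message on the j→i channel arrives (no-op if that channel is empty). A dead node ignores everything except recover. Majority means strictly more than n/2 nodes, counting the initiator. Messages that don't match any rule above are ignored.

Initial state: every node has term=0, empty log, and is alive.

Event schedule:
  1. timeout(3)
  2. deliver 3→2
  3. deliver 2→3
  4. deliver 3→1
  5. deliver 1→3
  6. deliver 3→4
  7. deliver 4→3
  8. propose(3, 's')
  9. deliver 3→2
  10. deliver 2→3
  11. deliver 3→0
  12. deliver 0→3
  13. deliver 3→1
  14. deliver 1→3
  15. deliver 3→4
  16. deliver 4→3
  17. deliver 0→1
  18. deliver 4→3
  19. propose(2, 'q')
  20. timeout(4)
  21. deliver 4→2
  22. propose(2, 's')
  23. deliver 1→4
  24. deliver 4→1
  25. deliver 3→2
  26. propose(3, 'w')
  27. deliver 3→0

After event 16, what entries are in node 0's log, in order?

step 1 timeout(3): 3={cand,t=1,log=-}
step 2 deliver 3→2: 2={foll,t=1,log=-}
step 3 deliver 2→3: —
step 4 deliver 3→1: 1={foll,t=1,log=-}
step 5 deliver 1→3: 3={lead,t=1,log=-}
step 6 deliver 3→4: 4={foll,t=1,log=-}
step 7 deliver 4→3: —
step 8 propose(3,'s'): 3={lead,t=1,log=s}
step 9 deliver 3→2: 2={foll,t=1,log=s}
step 10 deliver 2→3: —
step 11 deliver 3→0: 0={foll,t=1,log=-}
step 12 deliver 0→3: —
step 13 deliver 3→1: 1={foll,t=1,log=s}
step 14 deliver 1→3: —
step 15 deliver 3→4: 4={foll,t=1,log=s}
step 16 deliver 4→3: —

empty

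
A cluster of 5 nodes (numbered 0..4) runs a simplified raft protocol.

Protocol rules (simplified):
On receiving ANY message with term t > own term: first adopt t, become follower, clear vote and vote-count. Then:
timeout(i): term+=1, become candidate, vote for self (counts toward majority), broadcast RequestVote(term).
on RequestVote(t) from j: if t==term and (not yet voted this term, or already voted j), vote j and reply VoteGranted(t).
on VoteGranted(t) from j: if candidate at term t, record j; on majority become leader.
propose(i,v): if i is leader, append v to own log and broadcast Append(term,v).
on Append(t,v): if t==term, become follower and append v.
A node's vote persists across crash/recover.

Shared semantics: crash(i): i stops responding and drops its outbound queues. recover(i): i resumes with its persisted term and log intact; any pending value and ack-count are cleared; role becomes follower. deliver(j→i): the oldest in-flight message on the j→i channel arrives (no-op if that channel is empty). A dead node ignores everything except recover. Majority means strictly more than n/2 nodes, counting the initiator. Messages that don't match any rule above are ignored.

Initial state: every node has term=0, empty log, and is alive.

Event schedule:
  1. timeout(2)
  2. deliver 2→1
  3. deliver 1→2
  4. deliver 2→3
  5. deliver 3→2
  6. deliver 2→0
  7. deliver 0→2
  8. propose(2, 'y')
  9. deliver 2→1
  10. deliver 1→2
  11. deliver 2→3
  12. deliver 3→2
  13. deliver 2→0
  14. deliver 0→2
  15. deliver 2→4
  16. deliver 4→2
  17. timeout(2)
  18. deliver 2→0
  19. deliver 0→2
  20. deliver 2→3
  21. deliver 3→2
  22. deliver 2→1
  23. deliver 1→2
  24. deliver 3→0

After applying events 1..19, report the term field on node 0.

step 1 timeout(2): 2={cand,t=1,log=-}
step 2 deliver 2→1: 1={foll,t=1,log=-}
step 3 deliver 1→2: —
step 4 deliver 2→3: 3={foll,t=1,log=-}
step 5 deliver 3→2: 2={lead,t=1,log=-}
step 6 deliver 2→0: 0={foll,t=1,log=-}
step 7 deliver 0→2: —
step 8 propose(2,'y'): 2={lead,t=1,log=y}
step 9 deliver 2→1: 1={foll,t=1,log=y}
step 10 deliver 1→2: —
step 11 deliver 2→3: 3={foll,t=1,log=y}
step 12 deliver 3→2: —
step 13 deliver 2→0: 0={foll,t=1,log=y}
step 14 deliver 0→2: —
step 15 deliver 2→4: 4={foll,t=1,log=-}
step 16 deliver 4→2: —
step 17 timeout(2): 2={cand,t=2,log=y}
step 18 deliver 2→0: 0={foll,t=2,log=y}
step 19 deliver 0→2: —

2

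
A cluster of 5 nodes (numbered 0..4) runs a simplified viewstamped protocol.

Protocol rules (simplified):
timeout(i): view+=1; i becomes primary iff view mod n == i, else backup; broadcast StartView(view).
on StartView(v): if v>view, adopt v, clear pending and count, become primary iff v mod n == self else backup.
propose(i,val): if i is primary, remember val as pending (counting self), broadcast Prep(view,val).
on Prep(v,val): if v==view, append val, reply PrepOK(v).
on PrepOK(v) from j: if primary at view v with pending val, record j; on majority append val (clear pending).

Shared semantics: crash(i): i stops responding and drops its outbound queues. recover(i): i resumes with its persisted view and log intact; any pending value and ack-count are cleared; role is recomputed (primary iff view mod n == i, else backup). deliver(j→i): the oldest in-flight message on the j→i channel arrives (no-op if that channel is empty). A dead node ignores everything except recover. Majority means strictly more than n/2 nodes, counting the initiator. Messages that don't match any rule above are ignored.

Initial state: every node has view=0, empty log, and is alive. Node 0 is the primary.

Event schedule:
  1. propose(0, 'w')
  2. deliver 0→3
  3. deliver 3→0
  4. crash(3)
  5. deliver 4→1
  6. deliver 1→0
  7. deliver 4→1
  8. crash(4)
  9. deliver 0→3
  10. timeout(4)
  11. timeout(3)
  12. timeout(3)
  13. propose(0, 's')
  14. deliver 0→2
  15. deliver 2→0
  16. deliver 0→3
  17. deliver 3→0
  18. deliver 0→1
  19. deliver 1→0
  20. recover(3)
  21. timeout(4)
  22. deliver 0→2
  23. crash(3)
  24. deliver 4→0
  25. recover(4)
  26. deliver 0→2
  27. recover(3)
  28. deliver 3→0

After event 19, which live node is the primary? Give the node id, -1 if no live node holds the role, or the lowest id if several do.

0

step 1 propose(0,'w'): —
step 2 deliver 0→3: 3={back,v=0,log=w}
step 3 deliver 3→0: —
step 4 crash(3): 3={✗back,v=0,log=w}
step 5 deliver 4→1: —
step 6 deliver 1→0: —
step 7 deliver 4→1: —
step 8 crash(4): 4={✗back,v=0,log=-}
step 9 deliver 0→3: —
step 10 timeout(4): —
step 11 timeout(3): —
step 12 timeout(3): —
step 13 propose(0,'s'): —
step 14 deliver 0→2: 2={back,v=0,log=w}
step 15 deliver 2→0: —
step 16 deliver 0→3: —
step 17 deliver 3→0: —
step 18 deliver 0→1: 1={back,v=0,log=w}
step 19 deliver 1→0: 0={prim,v=0,log=s}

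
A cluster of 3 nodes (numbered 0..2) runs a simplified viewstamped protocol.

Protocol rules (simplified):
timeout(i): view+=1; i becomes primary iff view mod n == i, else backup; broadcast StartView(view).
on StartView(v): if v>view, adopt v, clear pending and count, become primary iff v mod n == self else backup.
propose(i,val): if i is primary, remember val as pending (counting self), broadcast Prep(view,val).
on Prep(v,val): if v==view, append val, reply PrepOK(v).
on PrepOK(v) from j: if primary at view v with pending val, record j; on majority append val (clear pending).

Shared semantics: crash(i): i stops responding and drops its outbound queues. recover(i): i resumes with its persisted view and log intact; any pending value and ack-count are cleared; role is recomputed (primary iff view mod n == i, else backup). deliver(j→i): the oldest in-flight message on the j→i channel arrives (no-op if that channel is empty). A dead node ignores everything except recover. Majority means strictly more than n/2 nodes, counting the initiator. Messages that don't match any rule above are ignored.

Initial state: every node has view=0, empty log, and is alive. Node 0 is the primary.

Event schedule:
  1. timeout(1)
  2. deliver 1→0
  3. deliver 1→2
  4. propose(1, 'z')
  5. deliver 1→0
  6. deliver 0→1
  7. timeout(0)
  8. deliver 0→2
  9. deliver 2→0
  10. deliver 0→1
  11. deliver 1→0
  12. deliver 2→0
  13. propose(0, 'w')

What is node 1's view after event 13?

2

[1] timeout(1) → N1(prim v1 [-])
[2] deliver 1→0 → N0(back v1 [-])
[3] deliver 1→2 → N2(back v1 [-])
[4] propose(1,'z') → ∅
[5] deliver 1→0 → N0(back v1 [z])
[6] deliver 0→1 → N1(prim v1 [z])
[7] timeout(0) → N0(back v2 [z])
[8] deliver 0→2 → N2(prim v2 [-])
[9] deliver 2→0 → ∅
[10] deliver 0→1 → N1(back v2 [z])
[11] deliver 1→0 → ∅
[12] deliver 2→0 → ∅
[13] propose(0,'w') → ∅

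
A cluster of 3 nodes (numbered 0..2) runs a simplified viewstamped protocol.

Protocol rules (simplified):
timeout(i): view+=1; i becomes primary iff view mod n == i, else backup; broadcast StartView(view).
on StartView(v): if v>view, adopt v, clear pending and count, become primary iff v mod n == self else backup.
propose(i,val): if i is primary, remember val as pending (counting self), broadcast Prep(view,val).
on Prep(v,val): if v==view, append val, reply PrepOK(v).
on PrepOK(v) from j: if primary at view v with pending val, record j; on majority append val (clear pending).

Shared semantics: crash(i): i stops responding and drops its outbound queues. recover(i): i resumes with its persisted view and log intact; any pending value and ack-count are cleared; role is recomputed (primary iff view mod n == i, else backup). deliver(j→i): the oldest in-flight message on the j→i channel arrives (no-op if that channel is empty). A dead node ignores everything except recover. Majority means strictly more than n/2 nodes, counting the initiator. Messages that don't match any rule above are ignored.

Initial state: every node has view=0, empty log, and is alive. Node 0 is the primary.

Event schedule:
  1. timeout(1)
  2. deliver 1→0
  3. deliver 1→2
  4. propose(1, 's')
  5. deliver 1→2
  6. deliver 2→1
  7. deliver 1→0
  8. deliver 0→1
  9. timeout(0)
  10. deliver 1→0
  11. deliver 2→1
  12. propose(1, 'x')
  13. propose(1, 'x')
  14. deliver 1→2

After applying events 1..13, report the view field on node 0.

2

e1 timeout(1): 1[prim,v=1,-]
e2 deliver 1→0: 0[back,v=1,-]
e3 deliver 1→2: 2[back,v=1,-]
e4 propose(1,'s'): ·
e5 deliver 1→2: 2[back,v=1,s]
e6 deliver 2→1: 1[prim,v=1,s]
e7 deliver 1→0: 0[back,v=1,s]
e8 deliver 0→1: ·
e9 timeout(0): 0[back,v=2,s]
e10 deliver 1→0: ·
e11 deliver 2→1: ·
e12 propose(1,'x'): ·
e13 propose(1,'x'): ·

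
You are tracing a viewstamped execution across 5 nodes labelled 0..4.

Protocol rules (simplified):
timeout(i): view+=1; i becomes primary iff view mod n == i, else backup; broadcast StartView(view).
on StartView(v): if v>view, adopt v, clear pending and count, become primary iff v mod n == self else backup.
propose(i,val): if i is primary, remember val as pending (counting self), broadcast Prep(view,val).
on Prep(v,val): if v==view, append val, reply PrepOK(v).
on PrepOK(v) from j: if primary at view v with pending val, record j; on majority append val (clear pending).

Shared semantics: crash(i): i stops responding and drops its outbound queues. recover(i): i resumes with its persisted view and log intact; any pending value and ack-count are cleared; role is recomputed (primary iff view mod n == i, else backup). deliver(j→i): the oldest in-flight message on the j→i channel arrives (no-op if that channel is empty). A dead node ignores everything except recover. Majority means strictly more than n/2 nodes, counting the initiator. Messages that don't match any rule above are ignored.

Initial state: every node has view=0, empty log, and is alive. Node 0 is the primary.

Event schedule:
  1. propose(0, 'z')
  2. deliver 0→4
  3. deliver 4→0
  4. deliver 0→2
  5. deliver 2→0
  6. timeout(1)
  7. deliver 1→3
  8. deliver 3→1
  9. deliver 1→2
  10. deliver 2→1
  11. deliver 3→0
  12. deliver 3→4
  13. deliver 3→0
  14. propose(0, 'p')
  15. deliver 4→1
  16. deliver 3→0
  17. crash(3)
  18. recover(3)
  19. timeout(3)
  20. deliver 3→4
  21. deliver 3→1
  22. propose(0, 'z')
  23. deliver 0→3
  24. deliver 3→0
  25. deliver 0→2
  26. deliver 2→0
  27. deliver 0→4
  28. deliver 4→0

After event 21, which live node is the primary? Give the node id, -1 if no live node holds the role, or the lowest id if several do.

step 1 propose(0,'z'): —
step 2 deliver 0→4: 4={back,v=0,log=z}
step 3 deliver 4→0: —
step 4 deliver 0→2: 2={back,v=0,log=z}
step 5 deliver 2→0: 0={prim,v=0,log=z}
step 6 timeout(1): 1={prim,v=1,log=-}
step 7 deliver 1→3: 3={back,v=1,log=-}
step 8 deliver 3→1: —
step 9 deliver 1→2: 2={back,v=1,log=z}
step 10 deliver 2→1: —
step 11 deliver 3→0: —
step 12 deliver 3→4: —
step 13 deliver 3→0: —
step 14 propose(0,'p'): —
step 15 deliver 4→1: —
step 16 deliver 3→0: —
step 17 crash(3): 3={✗back,v=1,log=-}
step 18 recover(3): 3={back,v=1,log=-}
step 19 timeout(3): 3={back,v=2,log=-}
step 20 deliver 3→4: 4={back,v=2,log=z}
step 21 deliver 3→1: 1={back,v=2,log=-}

0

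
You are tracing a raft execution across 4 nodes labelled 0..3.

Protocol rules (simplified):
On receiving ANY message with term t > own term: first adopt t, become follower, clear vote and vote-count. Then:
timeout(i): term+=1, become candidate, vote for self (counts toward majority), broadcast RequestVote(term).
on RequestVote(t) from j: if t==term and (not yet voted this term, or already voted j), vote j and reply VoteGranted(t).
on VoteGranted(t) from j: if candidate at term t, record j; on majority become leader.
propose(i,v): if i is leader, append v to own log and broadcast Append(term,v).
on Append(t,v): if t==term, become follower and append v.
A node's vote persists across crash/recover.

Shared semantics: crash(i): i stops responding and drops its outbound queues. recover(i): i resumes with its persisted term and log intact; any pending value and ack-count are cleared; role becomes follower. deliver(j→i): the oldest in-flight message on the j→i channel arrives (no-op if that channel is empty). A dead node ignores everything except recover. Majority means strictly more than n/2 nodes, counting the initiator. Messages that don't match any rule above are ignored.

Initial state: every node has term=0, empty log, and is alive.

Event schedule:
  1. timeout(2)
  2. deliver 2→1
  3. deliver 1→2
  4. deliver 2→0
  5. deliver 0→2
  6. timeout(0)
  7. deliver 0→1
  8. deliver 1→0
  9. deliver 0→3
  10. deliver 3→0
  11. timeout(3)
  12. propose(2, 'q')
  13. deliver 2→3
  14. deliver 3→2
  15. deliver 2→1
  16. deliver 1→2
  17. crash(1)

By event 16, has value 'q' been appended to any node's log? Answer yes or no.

after 1 — timeout(2): n2:cand/t1/[-]
after 2 — deliver 2→1: n1:foll/t1/[-]
after 3 — deliver 1→2: ·
after 4 — deliver 2→0: n0:foll/t1/[-]
after 5 — deliver 0→2: n2:lead/t1/[-]
after 6 — timeout(0): n0:cand/t2/[-]
after 7 — deliver 0→1: n1:foll/t2/[-]
after 8 — deliver 1→0: ·
after 9 — deliver 0→3: n3:foll/t2/[-]
after 10 — deliver 3→0: n0:lead/t2/[-]
after 11 — timeout(3): n3:cand/t3/[-]
after 12 — propose(2,'q'): n2:lead/t1/[q]
after 13 — deliver 2→3: ·
after 14 — deliver 3→2: n2:foll/t3/[q]
after 15 — deliver 2→1: ·
after 16 — deliver 1→2: ·

yes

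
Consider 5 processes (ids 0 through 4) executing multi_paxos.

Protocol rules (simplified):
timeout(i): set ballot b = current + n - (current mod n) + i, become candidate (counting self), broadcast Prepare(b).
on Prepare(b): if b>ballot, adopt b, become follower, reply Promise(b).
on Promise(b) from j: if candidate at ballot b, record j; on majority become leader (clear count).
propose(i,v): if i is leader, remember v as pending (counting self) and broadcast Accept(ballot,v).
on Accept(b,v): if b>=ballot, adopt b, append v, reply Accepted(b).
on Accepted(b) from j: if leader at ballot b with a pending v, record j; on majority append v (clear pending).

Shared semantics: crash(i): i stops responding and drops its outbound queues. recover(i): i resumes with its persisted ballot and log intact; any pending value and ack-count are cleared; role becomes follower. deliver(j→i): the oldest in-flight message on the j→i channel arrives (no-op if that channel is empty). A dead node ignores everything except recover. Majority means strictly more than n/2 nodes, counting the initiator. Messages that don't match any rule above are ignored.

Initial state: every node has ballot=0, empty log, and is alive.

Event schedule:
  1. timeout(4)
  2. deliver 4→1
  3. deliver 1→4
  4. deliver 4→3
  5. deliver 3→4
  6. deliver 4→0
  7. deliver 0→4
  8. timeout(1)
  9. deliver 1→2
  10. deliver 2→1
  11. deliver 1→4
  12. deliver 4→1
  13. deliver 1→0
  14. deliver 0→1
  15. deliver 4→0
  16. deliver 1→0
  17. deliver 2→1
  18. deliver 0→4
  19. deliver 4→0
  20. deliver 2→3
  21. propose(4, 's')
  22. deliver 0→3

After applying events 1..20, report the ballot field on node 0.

step 1 timeout(4): 4={cand,b=9,log=-}
step 2 deliver 4→1: 1={foll,b=9,log=-}
step 3 deliver 1→4: —
step 4 deliver 4→3: 3={foll,b=9,log=-}
step 5 deliver 3→4: 4={lead,b=9,log=-}
step 6 deliver 4→0: 0={foll,b=9,log=-}
step 7 deliver 0→4: —
step 8 timeout(1): 1={cand,b=11,log=-}
step 9 deliver 1→2: 2={foll,b=11,log=-}
step 10 deliver 2→1: —
step 11 deliver 1→4: 4={foll,b=11,log=-}
step 12 deliver 4→1: 1={lead,b=11,log=-}
step 13 deliver 1→0: 0={foll,b=11,log=-}
step 14 deliver 0→1: —
step 15 deliver 4→0: —
step 16 deliver 1→0: —
step 17 deliver 2→1: —
step 18 deliver 0→4: —
step 19 deliver 4→0: —
step 20 deliver 2→3: —

11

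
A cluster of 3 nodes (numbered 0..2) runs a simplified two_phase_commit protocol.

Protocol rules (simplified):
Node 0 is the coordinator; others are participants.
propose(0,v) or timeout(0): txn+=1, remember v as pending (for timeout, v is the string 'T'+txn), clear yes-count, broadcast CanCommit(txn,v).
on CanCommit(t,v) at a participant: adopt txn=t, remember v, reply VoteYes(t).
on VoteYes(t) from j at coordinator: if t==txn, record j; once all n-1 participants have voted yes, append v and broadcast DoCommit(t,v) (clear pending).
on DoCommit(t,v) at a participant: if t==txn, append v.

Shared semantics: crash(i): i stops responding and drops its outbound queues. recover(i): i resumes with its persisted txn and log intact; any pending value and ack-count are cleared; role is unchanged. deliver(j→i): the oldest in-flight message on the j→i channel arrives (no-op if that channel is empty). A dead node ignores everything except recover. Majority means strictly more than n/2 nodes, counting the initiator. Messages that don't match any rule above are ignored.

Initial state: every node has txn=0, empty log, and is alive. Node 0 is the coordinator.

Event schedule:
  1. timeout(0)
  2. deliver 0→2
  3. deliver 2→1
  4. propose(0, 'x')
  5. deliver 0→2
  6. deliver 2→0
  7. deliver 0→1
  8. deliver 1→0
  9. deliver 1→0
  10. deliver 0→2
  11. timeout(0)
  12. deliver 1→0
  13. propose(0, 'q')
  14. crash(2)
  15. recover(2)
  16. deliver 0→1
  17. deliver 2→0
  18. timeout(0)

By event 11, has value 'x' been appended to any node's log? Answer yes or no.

no

e1 timeout(0): 0[coor,t=1,-]
e2 deliver 0→2: 2[part,t=1,-]
e3 deliver 2→1: ·
e4 propose(0,'x'): 0[coor,t=2,-]
e5 deliver 0→2: 2[part,t=2,-]
e6 deliver 2→0: ·
e7 deliver 0→1: 1[part,t=1,-]
e8 deliver 1→0: ·
e9 deliver 1→0: ·
e10 deliver 0→2: ·
e11 timeout(0): 0[coor,t=3,-]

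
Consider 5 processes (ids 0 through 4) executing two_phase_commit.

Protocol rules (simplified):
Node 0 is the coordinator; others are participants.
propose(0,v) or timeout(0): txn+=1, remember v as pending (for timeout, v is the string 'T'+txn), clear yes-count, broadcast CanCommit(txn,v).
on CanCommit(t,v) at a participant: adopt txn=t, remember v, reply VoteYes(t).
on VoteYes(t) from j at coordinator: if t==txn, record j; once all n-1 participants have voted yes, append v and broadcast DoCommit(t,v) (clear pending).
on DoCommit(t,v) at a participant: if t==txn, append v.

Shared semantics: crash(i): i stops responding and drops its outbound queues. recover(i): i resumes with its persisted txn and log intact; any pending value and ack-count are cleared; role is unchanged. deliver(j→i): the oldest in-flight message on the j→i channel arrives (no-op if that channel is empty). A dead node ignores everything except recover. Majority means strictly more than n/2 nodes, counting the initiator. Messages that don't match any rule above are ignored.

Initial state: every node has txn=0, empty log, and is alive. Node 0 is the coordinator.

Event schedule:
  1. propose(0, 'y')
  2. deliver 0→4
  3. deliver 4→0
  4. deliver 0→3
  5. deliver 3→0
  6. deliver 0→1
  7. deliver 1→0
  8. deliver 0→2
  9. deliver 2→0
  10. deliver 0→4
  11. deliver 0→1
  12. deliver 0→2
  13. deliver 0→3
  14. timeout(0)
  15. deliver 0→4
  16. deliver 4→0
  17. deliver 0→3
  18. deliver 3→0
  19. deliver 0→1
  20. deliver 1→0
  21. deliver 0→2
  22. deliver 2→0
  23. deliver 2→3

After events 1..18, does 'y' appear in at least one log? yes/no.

step 1 propose(0,'y'): 0={coor,t=1,log=-}
step 2 deliver 0→4: 4={part,t=1,log=-}
step 3 deliver 4→0: —
step 4 deliver 0→3: 3={part,t=1,log=-}
step 5 deliver 3→0: —
step 6 deliver 0→1: 1={part,t=1,log=-}
step 7 deliver 1→0: —
step 8 deliver 0→2: 2={part,t=1,log=-}
step 9 deliver 2→0: 0={coor,t=1,log=y}
step 10 deliver 0→4: 4={part,t=1,log=y}
step 11 deliver 0→1: 1={part,t=1,log=y}
step 12 deliver 0→2: 2={part,t=1,log=y}
step 13 deliver 0→3: 3={part,t=1,log=y}
step 14 timeout(0): 0={coor,t=2,log=y}
step 15 deliver 0→4: 4={part,t=2,log=y}
step 16 deliver 4→0: —
step 17 deliver 0→3: 3={part,t=2,log=y}
step 18 deliver 3→0: —

yes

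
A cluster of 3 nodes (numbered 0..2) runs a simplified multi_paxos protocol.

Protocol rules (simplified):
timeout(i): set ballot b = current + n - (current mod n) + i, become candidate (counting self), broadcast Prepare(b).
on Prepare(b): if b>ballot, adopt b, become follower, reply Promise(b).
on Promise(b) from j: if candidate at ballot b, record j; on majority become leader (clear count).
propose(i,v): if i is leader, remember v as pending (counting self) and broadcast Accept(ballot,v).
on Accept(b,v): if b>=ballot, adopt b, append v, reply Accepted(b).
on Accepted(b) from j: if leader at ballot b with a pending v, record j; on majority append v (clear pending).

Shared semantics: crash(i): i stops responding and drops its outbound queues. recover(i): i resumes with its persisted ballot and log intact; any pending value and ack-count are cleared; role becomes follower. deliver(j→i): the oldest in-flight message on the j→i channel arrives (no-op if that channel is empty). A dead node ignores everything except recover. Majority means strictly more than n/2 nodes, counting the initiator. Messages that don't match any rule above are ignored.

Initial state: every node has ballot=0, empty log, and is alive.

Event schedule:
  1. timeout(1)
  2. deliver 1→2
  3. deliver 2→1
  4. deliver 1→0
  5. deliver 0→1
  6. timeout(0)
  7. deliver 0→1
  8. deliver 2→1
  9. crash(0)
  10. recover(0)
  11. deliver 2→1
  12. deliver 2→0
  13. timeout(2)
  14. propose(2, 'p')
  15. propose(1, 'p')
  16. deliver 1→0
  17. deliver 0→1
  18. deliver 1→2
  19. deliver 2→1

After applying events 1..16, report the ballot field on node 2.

e1 timeout(1): 1[cand,b=4,-]
e2 deliver 1→2: 2[foll,b=4,-]
e3 deliver 2→1: 1[lead,b=4,-]
e4 deliver 1→0: 0[foll,b=4,-]
e5 deliver 0→1: ·
e6 timeout(0): 0[cand,b=6,-]
e7 deliver 0→1: 1[foll,b=6,-]
e8 deliver 2→1: ·
e9 crash(0): 0[✗cand,b=6,-]
e10 recover(0): 0[foll,b=6,-]
e11 deliver 2→1: ·
e12 deliver 2→0: ·
e13 timeout(2): 2[cand,b=8,-]
e14 propose(2,'p'): ·
e15 propose(1,'p'): ·
e16 deliver 1→0: ·

8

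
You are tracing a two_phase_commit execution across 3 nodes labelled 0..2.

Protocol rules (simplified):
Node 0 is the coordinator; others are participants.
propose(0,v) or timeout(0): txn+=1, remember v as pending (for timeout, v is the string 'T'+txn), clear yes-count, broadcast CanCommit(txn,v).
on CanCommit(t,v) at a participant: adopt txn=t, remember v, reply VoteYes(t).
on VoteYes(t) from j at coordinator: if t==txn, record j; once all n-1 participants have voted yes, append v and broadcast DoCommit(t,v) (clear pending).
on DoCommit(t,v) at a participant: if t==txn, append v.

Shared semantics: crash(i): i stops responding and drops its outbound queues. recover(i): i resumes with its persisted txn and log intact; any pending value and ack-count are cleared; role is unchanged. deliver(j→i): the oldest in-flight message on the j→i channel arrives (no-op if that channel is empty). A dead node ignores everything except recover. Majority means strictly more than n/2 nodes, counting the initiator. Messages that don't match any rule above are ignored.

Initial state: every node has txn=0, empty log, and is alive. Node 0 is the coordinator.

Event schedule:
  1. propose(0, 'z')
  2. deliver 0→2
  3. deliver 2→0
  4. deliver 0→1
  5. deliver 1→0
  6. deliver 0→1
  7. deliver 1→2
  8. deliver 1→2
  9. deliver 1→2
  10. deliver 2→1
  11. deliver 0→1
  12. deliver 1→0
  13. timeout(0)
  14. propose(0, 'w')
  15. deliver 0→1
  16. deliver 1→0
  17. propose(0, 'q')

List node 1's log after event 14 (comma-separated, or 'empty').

step 1 propose(0,'z'): 0={coor,t=1,log=-}
step 2 deliver 0→2: 2={part,t=1,log=-}
step 3 deliver 2→0: —
step 4 deliver 0→1: 1={part,t=1,log=-}
step 5 deliver 1→0: 0={coor,t=1,log=z}
step 6 deliver 0→1: 1={part,t=1,log=z}
step 7 deliver 1→2: —
step 8 deliver 1→2: —
step 9 deliver 1→2: —
step 10 deliver 2→1: —
step 11 deliver 0→1: —
step 12 deliver 1→0: —
step 13 timeout(0): 0={coor,t=2,log=z}
step 14 propose(0,'w'): 0={coor,t=3,log=z}

z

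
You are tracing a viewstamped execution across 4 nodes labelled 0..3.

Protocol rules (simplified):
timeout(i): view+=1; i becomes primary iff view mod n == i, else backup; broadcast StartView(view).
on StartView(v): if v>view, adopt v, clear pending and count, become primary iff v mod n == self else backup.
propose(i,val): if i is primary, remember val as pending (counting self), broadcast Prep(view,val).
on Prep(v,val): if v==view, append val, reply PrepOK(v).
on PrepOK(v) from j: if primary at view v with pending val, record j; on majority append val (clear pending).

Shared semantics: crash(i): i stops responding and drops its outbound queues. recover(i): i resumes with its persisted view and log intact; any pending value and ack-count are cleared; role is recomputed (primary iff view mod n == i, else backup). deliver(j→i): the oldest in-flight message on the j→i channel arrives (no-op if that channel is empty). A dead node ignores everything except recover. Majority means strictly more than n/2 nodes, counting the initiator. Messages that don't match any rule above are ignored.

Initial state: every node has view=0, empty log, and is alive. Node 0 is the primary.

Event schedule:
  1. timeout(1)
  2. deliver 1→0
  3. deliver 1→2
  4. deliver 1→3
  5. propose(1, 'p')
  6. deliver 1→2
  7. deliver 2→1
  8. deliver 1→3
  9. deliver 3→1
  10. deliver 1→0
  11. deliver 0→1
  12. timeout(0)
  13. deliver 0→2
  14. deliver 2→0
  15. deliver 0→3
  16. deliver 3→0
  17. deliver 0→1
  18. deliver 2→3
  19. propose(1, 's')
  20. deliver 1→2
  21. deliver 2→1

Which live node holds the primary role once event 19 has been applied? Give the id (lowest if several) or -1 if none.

step 1 timeout(1): 1={prim,v=1,log=-}
step 2 deliver 1→0: 0={back,v=1,log=-}
step 3 deliver 1→2: 2={back,v=1,log=-}
step 4 deliver 1→3: 3={back,v=1,log=-}
step 5 propose(1,'p'): —
step 6 deliver 1→2: 2={back,v=1,log=p}
step 7 deliver 2→1: —
step 8 deliver 1→3: 3={back,v=1,log=p}
step 9 deliver 3→1: 1={prim,v=1,log=p}
step 10 deliver 1→0: 0={back,v=1,log=p}
step 11 deliver 0→1: —
step 12 timeout(0): 0={back,v=2,log=p}
step 13 deliver 0→2: 2={prim,v=2,log=p}
step 14 deliver 2→0: —
step 15 deliver 0→3: 3={back,v=2,log=p}
step 16 deliver 3→0: —
step 17 deliver 0→1: 1={back,v=2,log=p}
step 18 deliver 2→3: —
step 19 propose(1,'s'): —

2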